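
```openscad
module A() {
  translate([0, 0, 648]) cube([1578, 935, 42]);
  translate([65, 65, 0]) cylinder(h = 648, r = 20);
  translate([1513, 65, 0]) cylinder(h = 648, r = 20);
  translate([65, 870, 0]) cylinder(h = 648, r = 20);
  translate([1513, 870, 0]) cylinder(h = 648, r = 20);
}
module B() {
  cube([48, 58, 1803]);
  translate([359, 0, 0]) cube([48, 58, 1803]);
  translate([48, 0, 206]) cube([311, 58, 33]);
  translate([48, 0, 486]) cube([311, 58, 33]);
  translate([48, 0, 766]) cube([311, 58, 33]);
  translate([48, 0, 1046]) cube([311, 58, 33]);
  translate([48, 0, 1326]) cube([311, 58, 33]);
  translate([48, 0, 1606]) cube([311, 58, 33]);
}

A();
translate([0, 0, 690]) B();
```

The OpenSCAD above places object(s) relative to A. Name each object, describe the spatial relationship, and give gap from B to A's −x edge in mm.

The ladder's min-x is at 0; the table's min-x is 0; gap = 0 mm.

A is a table. B is a ladder. The ladder is on top of the table. The gap from the ladder to the table's −x edge is 0 mm.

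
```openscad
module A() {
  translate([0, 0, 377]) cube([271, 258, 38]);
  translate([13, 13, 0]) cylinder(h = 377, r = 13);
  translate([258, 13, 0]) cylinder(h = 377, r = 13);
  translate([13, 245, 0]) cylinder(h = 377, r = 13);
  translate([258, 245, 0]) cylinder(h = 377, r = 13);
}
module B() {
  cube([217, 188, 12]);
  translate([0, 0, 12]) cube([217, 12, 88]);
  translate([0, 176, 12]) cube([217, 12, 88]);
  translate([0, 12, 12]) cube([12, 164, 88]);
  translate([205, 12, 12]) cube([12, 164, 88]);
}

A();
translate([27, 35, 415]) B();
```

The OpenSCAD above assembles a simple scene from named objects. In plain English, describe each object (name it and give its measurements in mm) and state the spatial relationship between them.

A is a four-legged stool. The seat is a 271×258×38 mm slab whose top surface is at z = 415 mm; four round legs, each 26 mm in diameter, run from the floor (z = 0) to the underside of the seat, each leg's axis is inset half a diameter from the nearest pair of seat edges (so the leg's bounding box is flush with the corner).

B is an open-topped rectangular box: outside dimensions 217×188×100 mm, with a uniform wall and base thickness of 12 mm. The base is a full 217×188 slab on the floor; four walls sit on top of the base. The front and back walls (the −y and +y sides) span the full width; the two side walls fit between them.

The open box is on top of the stool, centred.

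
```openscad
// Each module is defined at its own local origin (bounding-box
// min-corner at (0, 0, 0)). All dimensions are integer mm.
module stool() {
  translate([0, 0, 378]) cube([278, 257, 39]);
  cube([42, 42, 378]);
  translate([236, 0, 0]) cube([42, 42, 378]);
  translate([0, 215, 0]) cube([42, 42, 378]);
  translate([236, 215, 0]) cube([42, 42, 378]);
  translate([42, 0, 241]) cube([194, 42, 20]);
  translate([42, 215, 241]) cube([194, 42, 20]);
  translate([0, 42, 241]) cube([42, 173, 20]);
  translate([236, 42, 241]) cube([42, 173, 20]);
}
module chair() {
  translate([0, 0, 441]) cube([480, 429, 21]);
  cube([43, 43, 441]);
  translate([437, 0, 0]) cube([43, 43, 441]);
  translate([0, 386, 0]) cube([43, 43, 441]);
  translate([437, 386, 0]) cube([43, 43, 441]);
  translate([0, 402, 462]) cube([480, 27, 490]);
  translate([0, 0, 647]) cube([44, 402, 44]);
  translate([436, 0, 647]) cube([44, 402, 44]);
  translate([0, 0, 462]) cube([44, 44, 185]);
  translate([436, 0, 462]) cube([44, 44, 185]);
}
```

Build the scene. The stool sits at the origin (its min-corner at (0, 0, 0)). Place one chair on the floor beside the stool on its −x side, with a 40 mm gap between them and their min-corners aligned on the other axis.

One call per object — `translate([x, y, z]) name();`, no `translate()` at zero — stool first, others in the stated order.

stool();
translate([-520, 0, 0]) chair();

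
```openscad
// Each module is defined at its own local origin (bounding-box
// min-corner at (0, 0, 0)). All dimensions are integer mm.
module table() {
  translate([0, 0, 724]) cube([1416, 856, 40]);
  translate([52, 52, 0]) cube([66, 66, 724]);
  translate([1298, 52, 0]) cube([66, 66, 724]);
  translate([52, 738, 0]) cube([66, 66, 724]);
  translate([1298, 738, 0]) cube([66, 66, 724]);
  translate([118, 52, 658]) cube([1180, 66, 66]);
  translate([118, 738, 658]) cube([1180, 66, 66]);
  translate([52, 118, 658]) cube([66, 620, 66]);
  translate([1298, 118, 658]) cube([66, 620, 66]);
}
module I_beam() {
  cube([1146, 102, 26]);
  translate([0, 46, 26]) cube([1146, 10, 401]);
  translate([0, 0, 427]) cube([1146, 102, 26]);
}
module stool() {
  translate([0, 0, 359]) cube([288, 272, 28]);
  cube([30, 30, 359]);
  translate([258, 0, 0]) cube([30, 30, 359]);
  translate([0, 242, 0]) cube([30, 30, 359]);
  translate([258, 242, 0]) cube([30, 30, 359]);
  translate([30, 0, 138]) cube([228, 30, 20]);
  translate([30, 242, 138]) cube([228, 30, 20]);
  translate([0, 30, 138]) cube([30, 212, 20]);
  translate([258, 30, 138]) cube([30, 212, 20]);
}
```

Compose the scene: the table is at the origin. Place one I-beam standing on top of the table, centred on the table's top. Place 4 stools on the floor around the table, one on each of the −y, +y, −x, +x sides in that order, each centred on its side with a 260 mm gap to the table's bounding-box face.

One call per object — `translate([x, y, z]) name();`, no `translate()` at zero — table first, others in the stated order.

table();
translate([135, 377, 764]) I_beam();
translate([564, -532, 0]) stool();
translate([564, 1116, 0]) stool();
translate([-548, 292, 0]) stool();
translate([1676, 292, 0]) stool();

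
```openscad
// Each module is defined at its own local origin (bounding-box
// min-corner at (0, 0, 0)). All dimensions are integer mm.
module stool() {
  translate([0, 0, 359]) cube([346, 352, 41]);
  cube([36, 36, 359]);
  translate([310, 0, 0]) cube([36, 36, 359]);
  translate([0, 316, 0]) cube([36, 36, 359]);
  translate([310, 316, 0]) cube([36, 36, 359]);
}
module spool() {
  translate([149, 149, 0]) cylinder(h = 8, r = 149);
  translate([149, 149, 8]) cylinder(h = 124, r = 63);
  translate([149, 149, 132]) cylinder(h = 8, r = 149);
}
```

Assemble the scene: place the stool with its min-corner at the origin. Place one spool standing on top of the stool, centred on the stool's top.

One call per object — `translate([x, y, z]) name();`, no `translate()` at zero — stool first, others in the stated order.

stool();
translate([24, 27, 400]) spool();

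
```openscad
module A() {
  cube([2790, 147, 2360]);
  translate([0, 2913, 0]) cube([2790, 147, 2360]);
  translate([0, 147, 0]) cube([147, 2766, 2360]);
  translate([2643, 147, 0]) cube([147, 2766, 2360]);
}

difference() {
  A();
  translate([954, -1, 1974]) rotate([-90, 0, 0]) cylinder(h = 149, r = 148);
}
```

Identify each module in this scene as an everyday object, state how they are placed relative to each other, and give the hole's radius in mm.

The subtracted cylinder has r = 148 mm.

A is a house frame. The house frame has a circular hole through its front wall. The hole's radius is 148 mm.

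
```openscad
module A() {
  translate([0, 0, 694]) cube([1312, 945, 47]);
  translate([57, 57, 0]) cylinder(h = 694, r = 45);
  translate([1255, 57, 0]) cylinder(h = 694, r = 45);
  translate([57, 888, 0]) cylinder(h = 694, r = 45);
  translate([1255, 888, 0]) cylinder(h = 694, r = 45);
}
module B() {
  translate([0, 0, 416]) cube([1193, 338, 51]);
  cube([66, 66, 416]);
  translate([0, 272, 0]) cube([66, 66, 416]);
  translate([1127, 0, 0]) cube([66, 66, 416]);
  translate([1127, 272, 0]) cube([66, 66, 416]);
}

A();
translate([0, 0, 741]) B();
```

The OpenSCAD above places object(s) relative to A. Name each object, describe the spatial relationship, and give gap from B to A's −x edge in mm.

The bench's min-x is at 0; the table's min-x is 0; gap = 0 mm.

A is a table. B is a bench. The bench is on top of the table. The gap from the bench to the table's −x edge is 0 mm.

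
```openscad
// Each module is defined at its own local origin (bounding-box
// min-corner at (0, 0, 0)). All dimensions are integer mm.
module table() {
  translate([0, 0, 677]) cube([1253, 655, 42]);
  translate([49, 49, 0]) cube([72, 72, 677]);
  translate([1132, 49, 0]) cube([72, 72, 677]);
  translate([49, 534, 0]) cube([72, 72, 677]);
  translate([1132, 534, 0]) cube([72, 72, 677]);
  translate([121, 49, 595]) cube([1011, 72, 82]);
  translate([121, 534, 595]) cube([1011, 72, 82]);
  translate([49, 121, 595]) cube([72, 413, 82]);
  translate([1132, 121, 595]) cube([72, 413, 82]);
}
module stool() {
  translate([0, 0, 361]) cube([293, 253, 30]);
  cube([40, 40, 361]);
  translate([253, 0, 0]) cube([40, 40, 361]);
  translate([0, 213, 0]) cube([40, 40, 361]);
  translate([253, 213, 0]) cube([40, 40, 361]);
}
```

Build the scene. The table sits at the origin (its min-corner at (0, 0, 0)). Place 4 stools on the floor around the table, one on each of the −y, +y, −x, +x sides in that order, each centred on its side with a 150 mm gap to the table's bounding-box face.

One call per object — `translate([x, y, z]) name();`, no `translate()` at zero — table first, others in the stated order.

table();
translate([480, -403, 0]) stool();
translate([480, 805, 0]) stool();
translate([-443, 201, 0]) stool();
translate([1403, 201, 0]) stool();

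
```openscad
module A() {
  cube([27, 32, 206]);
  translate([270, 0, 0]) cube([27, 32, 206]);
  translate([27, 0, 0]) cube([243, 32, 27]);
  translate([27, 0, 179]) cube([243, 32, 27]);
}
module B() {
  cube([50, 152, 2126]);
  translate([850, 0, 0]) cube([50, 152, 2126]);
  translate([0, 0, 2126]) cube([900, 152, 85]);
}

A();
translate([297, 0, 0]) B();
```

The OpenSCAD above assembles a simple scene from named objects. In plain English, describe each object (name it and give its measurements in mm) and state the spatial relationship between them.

A is a picture frame with a 243×152 mm rectangular opening (x by z) and a uniform 27 mm border on every side. Frame depth is 32 mm along y. It is built from two vertical stiles running the full outside height and two horizontal rails spanning the gap between the stiles.

B is a door frame. The clear opening is 800 mm wide and 2126 mm high. Two 50 mm wide jambs, 152 mm deep, stand either side of the opening from the floor to the top of the opening. A 85 mm thick head sits across the top of both jambs, spanning the full outside width of the frame.

The door frame is against the picture frame's +x side, with their −y faces flush.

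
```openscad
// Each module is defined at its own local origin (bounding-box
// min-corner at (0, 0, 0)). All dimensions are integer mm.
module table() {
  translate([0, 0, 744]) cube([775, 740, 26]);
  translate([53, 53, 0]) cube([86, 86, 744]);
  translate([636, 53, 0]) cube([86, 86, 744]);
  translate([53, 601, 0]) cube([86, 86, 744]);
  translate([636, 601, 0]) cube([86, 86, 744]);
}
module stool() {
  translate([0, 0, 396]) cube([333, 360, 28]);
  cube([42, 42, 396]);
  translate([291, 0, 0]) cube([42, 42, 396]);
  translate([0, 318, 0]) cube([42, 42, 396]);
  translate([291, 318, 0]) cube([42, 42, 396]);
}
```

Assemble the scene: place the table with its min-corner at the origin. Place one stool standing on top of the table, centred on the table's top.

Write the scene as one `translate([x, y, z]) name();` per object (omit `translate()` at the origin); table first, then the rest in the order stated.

table();
translate([221, 190, 770]) stool();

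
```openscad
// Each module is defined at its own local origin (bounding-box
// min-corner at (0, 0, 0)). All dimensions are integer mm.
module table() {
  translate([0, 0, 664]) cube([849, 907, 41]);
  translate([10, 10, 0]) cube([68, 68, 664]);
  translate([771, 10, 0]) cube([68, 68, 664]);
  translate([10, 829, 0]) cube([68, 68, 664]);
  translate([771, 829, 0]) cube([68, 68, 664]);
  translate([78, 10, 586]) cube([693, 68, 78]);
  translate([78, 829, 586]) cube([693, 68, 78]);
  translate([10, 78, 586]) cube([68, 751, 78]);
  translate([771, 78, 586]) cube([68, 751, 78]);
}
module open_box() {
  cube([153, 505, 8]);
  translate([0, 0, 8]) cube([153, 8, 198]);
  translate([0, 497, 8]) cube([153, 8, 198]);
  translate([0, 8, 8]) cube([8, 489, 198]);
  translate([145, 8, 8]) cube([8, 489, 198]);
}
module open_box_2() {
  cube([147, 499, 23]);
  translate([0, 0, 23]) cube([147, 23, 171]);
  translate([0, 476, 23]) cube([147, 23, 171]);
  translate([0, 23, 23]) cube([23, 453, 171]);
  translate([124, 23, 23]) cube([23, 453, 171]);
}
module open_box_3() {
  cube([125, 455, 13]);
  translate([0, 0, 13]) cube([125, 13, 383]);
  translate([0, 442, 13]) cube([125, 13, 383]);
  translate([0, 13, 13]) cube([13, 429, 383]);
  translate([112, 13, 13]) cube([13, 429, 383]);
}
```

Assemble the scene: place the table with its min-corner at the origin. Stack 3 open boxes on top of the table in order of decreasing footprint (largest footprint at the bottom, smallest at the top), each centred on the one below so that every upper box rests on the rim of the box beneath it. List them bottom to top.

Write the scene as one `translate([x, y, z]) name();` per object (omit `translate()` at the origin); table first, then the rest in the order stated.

table();
translate([348, 201, 705]) open_box();
translate([351, 204, 911]) open_box_2();
translate([362, 226, 1105]) open_box_3();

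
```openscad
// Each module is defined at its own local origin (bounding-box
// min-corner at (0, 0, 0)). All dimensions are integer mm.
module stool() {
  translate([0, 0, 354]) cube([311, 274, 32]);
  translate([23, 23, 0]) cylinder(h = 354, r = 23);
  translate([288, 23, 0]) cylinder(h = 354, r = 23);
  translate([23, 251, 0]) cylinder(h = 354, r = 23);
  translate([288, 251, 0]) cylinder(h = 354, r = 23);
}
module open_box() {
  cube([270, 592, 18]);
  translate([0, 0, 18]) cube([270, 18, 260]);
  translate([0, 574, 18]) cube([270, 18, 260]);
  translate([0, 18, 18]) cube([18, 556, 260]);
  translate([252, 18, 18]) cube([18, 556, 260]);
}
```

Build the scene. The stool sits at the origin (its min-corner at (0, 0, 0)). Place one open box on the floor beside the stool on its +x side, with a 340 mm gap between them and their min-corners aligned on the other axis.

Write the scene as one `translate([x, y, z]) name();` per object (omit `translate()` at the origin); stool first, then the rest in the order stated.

stool();
translate([651, 0, 0]) open_box();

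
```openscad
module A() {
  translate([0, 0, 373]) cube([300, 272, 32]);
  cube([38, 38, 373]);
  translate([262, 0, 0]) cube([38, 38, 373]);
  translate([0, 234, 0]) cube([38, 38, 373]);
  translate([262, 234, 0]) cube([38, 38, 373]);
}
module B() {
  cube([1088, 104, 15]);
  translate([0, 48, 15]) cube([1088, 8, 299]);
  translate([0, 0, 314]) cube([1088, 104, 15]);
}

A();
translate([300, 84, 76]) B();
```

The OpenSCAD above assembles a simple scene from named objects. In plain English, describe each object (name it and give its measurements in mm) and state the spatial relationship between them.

A is a simple wooden stool: a rectangular seat 300 mm (x) by 272 mm (y), 32 mm thick, top face at z = 405 mm, on four square legs, each 38×38 mm in cross-section. The legs rest on z = 0, each flush with a corner of the seat.

B is an I-beam lying along x, 1088 mm long. Overall section height 329 mm. Two flanges 104 mm wide (y) and 15 mm thick, one on the floor and one at the top; a web 8 mm thick runs between them, centred on the flange width.

The I-beam is beside the stool with their tops flush at z = 405.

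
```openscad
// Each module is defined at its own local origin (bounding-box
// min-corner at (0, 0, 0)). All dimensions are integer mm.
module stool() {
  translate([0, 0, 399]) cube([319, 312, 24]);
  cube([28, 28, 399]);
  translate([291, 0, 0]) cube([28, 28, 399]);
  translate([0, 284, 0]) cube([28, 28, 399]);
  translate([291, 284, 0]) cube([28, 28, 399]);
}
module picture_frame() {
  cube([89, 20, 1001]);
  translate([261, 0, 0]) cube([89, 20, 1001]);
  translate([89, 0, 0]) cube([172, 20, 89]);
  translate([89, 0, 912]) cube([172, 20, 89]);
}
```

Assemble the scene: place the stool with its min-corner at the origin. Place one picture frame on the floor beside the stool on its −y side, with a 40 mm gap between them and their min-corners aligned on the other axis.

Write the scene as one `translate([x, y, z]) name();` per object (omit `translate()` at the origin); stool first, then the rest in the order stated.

stool();
translate([0, -60, 0]) picture_frame();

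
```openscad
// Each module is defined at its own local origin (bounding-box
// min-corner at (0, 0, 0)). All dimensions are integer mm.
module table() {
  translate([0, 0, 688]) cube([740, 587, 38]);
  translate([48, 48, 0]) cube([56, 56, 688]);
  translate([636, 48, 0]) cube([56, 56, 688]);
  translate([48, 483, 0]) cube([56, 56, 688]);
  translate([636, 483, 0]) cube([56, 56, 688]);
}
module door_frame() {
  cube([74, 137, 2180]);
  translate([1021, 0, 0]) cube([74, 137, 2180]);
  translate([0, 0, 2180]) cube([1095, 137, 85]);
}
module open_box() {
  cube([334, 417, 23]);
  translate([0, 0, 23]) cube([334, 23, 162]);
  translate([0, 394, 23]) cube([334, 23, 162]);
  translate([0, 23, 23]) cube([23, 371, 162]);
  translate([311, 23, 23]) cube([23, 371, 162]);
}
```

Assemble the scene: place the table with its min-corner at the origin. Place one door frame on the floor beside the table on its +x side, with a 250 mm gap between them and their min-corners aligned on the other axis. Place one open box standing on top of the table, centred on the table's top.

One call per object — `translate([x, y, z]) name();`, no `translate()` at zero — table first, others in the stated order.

table();
translate([990, 0, 0]) door_frame();
translate([203, 85, 726]) open_box();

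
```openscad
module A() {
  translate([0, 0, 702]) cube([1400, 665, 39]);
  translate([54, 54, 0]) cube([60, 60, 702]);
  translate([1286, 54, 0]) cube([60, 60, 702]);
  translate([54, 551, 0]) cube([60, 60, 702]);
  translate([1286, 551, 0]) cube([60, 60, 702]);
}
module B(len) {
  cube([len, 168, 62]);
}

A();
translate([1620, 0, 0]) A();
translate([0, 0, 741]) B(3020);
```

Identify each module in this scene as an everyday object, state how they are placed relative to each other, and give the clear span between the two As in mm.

A is a table. B is a beam. A beam spans the tops of two tables. The clear span between the two tables is 220 mm.

Second table starts at x = 1620; first ends at x = 1400; clear span = 1620 − 1400 = 220 mm.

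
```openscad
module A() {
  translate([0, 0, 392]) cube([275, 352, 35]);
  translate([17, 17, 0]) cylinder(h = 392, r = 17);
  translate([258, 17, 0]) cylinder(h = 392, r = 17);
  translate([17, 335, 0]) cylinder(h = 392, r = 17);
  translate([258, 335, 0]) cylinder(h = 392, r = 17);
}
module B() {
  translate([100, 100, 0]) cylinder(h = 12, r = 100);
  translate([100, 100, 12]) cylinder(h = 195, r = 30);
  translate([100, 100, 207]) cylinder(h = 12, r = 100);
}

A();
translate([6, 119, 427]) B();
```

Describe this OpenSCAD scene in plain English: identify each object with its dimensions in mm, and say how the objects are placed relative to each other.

A is a four-legged stool. The seat is 275×352 mm, 35 mm thick, top at z = 427 mm. It stands on four round legs, each 34 mm in diameter, from z = 0 to the seat underside, each leg's axis is inset half a diameter from the nearest pair of seat edges (so the leg's bounding box is flush with the corner).

B is a spool: two coaxial disc flanges of radius 100 mm and thickness 12 mm, joined by a core cylinder of radius 30 mm and height 195 mm. The lower flange rests on z = 0 and the three cylinders share a vertical axis.

The spool is on top of the stool.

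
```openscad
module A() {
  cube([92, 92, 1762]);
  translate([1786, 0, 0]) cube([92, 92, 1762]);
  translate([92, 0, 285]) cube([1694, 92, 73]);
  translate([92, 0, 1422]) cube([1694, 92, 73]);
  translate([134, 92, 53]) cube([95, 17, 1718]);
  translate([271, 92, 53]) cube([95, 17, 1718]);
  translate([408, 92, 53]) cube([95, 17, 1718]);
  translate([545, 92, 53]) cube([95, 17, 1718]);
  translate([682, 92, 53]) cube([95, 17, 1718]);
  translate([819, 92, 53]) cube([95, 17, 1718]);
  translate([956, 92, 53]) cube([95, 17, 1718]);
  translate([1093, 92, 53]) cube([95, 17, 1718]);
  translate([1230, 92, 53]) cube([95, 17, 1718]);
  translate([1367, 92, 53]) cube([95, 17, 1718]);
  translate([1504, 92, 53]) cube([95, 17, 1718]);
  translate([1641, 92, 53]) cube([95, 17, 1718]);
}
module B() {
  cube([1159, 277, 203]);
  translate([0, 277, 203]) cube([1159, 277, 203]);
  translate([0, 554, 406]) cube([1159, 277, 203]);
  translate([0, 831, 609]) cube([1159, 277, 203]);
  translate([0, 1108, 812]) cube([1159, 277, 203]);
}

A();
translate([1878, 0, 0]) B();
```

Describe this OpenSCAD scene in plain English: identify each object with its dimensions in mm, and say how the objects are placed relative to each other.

A is a fence section. Two 92×92 mm posts, 1762 mm tall, stand on the floor with a clear span of 1694 mm between their inner faces. Two horizontal rails of 92×73 mm section span the gap between the posts with their undersides at z = 285 mm and z = 1422 mm, flush with the posts' −y face. 12 pickets, each 95 mm wide, 17 mm thick and 1718 mm tall, are fixed to the +y face of the rails with their bottoms at z = 53 mm, evenly spaced across the span with equal gaps (rounded down to the nearest mm) at the −x end and between each pair — any rounding remainder accumulates at the +x end.

B is a run of 5 identical solid stair steps. Each tread is 1159×277 mm and each step block is 203 mm high. Step 1 rests on the floor; step k is offset from step 1 by (k−1)×277 mm in y and (k−1)×203 mm in z.

The staircase is against the fence section's +x side, with their −y faces flush.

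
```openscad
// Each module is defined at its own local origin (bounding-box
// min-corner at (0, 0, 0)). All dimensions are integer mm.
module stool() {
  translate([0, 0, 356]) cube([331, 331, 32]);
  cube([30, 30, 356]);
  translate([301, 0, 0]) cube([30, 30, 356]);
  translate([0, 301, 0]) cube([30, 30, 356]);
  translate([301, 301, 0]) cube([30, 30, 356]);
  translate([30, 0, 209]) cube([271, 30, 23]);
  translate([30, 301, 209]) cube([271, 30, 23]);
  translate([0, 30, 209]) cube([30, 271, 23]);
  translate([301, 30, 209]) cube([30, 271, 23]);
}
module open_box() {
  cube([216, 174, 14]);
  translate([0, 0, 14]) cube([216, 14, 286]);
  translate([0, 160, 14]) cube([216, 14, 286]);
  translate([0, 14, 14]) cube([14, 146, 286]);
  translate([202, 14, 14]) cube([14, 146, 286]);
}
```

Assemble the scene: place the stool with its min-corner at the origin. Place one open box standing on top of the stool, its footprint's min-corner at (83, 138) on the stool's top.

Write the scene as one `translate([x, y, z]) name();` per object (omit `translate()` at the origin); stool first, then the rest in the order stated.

stool();
translate([83, 138, 388]) open_box();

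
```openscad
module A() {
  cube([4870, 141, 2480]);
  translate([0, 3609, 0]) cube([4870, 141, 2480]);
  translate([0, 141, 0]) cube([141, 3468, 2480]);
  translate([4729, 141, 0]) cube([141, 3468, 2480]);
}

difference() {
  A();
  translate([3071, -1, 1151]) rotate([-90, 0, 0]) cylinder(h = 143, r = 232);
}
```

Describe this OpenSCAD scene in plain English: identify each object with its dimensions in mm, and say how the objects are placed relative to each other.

A is a box-shaped house frame (walls only): outside footprint 4870×3750 mm, wall height 2480 mm, wall thickness 141 mm. The two y-facing walls run the full x-width; the two x-facing walls fit between the inner faces of the y-facing walls.

The house frame has a circular hole of radius 232 mm through its front wall, centred at (x = 3071, z = 1151).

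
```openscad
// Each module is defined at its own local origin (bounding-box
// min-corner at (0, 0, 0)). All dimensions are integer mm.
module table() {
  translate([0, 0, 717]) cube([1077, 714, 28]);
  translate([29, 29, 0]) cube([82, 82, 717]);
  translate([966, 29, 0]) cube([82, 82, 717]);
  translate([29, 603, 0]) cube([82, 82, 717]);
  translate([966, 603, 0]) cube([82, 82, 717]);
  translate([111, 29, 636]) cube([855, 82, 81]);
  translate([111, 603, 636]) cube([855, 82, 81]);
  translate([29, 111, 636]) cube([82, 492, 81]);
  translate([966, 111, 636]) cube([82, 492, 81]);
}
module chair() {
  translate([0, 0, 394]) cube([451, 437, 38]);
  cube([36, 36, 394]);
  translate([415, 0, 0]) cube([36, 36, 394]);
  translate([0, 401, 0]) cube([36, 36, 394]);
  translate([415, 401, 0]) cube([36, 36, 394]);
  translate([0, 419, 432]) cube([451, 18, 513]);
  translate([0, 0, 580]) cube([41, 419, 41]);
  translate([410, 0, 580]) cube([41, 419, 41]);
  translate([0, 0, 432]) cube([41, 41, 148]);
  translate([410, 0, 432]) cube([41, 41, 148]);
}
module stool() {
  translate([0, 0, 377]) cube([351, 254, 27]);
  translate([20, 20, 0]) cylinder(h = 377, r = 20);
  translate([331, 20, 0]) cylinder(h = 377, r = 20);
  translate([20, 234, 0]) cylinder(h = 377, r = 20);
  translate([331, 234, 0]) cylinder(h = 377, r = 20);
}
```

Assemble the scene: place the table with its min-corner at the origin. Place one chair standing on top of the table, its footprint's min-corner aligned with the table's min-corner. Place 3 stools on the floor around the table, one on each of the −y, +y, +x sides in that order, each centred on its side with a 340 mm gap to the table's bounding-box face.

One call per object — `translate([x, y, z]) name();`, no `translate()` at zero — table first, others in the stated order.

table();
translate([0, 0, 745]) chair();
translate([363, -594, 0]) stool();
translate([363, 1054, 0]) stool();
translate([1417, 230, 0]) stool();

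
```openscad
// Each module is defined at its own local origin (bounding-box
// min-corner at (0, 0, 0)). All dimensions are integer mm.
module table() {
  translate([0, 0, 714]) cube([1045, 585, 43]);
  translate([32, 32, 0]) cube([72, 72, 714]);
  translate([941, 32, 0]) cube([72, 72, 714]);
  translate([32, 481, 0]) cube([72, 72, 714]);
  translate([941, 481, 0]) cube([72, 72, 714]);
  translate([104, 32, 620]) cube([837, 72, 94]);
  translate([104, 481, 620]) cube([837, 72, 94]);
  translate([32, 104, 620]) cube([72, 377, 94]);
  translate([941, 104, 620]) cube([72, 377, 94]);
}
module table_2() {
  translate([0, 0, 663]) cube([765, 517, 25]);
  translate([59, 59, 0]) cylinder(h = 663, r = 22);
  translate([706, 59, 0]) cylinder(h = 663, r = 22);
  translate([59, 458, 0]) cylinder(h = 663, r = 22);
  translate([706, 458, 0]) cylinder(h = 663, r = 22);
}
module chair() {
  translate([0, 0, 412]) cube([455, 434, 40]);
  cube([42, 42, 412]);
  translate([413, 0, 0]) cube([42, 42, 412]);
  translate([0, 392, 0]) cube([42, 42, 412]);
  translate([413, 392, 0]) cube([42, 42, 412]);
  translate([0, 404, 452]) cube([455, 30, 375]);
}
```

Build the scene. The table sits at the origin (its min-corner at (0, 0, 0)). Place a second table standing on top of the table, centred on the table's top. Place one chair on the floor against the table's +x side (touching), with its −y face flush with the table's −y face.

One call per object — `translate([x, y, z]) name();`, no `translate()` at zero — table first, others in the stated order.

table();
translate([140, 34, 757]) table_2();
translate([1045, 0, 0]) chair();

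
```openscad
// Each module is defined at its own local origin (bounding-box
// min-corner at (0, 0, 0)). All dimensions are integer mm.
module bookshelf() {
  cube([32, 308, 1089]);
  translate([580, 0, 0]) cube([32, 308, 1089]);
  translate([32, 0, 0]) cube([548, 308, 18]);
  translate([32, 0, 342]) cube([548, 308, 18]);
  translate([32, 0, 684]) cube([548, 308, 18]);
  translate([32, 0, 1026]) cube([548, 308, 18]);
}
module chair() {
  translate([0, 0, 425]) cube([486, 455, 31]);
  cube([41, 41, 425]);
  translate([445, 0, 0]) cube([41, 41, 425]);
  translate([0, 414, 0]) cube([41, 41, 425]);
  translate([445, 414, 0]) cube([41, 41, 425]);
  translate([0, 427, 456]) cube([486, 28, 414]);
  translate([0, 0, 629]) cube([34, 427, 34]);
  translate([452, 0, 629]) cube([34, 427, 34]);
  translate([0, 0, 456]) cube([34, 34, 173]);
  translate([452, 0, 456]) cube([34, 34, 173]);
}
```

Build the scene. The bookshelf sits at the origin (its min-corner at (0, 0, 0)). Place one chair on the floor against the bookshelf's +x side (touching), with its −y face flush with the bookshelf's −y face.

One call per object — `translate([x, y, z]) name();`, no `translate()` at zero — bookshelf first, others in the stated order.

bookshelf();
translate([612, 0, 0]) chair();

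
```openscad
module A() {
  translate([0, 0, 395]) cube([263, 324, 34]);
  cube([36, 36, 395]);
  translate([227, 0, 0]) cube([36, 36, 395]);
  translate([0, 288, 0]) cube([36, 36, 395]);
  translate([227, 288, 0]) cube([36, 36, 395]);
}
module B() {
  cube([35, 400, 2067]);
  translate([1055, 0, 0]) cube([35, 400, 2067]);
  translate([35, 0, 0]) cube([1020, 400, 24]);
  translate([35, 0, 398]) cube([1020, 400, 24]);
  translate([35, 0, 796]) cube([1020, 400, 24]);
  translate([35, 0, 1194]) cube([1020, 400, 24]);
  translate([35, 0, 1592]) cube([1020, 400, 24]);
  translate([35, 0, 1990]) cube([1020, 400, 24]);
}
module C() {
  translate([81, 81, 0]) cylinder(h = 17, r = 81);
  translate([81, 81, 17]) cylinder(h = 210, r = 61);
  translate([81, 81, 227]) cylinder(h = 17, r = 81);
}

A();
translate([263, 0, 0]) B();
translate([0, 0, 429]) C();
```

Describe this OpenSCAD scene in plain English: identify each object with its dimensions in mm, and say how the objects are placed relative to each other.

A is a four-legged stool. The seat is a 263×324×34 mm slab whose top surface is at z = 429 mm; four square legs, each 36×36 mm in cross-section, run from the floor (z = 0) to the underside of the seat, each flush with a corner of the seat.

B is a bookshelf 1090 mm wide overall, 400 mm deep and 2067 mm tall. The two sides are 35 mm thick vertical panels. 6 horizontal shelves of 24 mm thickness span between the inner faces of the sides; the lowest shelf sits on the floor and shelves are stacked with a clear vertical gap of 374 mm between each pair.

C is a spool: two coaxial disc flanges of radius 81 mm and thickness 17 mm, joined by a core cylinder of radius 61 mm and height 210 mm. The lower flange rests on z = 0 and the three cylinders share a vertical axis.

The bookshelf is against the stool's +x side, with their −y faces flush. The spool is on top of the stool.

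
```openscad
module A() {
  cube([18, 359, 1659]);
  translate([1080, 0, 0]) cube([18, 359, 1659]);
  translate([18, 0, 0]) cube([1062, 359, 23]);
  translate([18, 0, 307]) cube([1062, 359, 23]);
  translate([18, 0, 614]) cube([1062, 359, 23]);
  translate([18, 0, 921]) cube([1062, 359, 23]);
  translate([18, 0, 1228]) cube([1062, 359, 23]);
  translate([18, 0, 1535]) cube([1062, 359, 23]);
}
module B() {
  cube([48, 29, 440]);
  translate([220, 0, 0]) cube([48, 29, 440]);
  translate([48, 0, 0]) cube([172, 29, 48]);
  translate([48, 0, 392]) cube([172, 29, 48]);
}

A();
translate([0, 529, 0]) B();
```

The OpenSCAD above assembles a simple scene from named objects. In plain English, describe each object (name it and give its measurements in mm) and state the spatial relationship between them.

A is a bookshelf 1098 mm wide overall, 359 mm deep and 1659 mm tall. The two sides are 18 mm thick vertical panels. 6 horizontal shelves of 23 mm thickness span between the inner faces of the sides; the lowest shelf sits on the floor and shelves are stacked with a clear vertical gap of 284 mm between each pair.

B is a rectangular picture frame lying in the x–z plane (depth along y). The opening is 172 mm wide (x) by 344 mm tall (z), surrounded by a border 48 mm wide on all four sides. The frame is 29 mm deep and is made of two full-height vertical stiles with two horizontal rails fitted between them.

The picture frame is on the floor beside the bookshelf on its +y side.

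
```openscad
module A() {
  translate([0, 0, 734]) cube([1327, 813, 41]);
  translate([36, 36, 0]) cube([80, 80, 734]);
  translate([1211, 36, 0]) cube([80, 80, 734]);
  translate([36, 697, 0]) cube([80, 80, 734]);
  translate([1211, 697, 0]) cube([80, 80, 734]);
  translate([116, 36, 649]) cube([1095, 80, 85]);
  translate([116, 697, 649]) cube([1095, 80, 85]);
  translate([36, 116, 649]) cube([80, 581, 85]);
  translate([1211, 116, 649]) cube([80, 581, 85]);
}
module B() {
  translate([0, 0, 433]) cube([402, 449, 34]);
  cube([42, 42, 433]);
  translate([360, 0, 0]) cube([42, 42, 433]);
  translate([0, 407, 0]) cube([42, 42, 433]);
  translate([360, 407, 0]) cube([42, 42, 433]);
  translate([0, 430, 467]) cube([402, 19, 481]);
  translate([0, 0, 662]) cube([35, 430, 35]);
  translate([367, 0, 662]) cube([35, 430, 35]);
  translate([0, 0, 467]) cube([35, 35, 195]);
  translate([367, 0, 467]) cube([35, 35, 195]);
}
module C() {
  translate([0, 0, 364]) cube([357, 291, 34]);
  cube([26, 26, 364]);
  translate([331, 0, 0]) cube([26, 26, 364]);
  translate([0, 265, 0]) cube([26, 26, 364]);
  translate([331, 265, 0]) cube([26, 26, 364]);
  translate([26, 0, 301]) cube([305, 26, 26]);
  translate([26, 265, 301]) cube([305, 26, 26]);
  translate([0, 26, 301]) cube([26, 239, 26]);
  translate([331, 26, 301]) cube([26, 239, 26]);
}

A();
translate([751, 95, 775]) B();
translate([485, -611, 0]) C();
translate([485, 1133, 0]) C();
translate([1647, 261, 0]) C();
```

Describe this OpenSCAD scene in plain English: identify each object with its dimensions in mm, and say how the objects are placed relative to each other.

A is a rectangular dining table. The top is 1327×813×41 mm with its upper surface at z = 775 mm. It stands on four 80×80 mm square legs, each inset 36 mm from the nearest pair of top edges, running from the floor to the underside of the top. Four apron rails, 80 mm thick and 85 mm tall, run between adjacent legs with their top edges flush with the underside of the top and their outer faces flush with the legs' outer faces.

B is a chair: 402×449 mm seat, 34 mm thick, top at z = 467 mm, on four 42 mm square corner legs flush with the seat edges. A 19 mm thick backrest slab spans the full seat width, extending 481 mm above the seat top, its back face flush with the seat's +y edge. Two armrests of 35×35 mm section run along each side from the seat's front edge to the front of the backrest, top faces 230 mm above the seat top and outer faces flush with the seat's x-edges; a 35×35 mm post under the front of each armrest stands on the seat at the front corner.

C is a four-legged stool. The seat is a 357×291×34 mm slab whose top surface is at z = 398 mm; four square legs, each 26×26 mm in cross-section, run from the floor (z = 0) to the underside of the seat, each flush with a corner of the seat. Four stretchers, 26 mm wide and 26 mm tall, connect adjacent legs with their undersides at z = 301 mm, each running between the inner faces of the legs it joins and aligned with the legs' outer faces on the other axis.

The chair is on top of the table. Three stools sit around the table at the −y, +y, +x sides.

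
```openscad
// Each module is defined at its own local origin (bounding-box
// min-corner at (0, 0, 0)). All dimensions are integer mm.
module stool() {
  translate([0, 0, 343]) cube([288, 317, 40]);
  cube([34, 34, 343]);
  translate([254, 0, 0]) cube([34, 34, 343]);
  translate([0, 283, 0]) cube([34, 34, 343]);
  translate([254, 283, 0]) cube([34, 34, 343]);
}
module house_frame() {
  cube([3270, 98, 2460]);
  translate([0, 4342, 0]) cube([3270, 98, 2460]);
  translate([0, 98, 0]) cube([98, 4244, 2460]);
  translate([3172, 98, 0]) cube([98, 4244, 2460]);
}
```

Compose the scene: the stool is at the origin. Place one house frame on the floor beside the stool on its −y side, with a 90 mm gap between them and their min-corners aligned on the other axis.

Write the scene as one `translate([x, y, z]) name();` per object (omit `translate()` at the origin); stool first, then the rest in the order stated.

stool();
translate([0, -4530, 0]) house_frame();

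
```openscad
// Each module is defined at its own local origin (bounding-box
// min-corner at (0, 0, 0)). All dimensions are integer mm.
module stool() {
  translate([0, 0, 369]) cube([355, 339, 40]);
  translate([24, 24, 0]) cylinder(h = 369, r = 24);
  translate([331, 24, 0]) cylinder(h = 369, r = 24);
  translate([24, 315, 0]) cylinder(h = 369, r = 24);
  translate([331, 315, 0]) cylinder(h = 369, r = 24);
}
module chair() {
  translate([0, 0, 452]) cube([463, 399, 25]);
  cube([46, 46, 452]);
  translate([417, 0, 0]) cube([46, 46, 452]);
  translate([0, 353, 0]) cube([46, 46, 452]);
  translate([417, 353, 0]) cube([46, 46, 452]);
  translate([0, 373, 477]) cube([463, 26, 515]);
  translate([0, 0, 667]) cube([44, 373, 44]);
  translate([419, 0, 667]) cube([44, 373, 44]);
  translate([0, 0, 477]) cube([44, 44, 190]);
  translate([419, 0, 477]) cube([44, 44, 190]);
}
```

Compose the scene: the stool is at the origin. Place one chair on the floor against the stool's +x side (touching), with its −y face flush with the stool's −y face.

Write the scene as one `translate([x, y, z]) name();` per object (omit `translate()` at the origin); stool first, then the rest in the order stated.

stool();
translate([355, 0, 0]) chair();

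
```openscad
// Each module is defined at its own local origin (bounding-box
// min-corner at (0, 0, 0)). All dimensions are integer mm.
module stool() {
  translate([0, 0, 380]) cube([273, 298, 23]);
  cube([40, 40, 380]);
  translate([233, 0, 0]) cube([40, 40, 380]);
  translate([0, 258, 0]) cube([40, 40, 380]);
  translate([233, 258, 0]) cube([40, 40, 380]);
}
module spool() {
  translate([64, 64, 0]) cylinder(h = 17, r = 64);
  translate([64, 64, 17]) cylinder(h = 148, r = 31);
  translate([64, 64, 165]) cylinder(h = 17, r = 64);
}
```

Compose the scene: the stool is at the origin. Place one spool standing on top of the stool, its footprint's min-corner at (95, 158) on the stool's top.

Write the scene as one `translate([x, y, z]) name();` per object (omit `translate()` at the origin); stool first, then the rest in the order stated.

stool();
translate([95, 158, 403]) spool();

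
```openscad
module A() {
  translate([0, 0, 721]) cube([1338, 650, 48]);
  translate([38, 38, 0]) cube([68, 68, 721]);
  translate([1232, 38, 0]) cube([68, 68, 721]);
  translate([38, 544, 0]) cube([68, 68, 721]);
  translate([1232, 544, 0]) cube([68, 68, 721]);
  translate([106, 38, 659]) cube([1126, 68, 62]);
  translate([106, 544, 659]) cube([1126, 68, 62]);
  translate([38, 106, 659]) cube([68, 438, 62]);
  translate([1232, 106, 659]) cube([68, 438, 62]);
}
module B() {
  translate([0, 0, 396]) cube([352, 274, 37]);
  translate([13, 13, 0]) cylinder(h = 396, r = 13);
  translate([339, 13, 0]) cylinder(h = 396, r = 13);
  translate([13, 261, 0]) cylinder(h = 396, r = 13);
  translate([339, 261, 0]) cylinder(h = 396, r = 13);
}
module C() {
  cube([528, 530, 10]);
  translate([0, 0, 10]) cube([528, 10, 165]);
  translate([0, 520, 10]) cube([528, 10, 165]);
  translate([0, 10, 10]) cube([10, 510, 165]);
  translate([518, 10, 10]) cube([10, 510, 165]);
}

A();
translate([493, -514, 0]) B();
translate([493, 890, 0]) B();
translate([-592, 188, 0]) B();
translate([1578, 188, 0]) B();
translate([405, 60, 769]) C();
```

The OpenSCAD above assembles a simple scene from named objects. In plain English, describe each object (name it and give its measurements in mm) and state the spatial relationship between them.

A is a table: top 1338 mm (x) × 650 mm (y), 48 mm thick, upper face at z = 769 mm, on four 68×68 mm square legs, each inset 38 mm from the nearest pair of top edges, running from z = 0 to the bottom of the top. Four apron rails, 68 mm thick and 62 mm tall, run between adjacent legs with their top edges flush with the underside of the top and their outer faces flush with the legs' outer faces.

B is a four-legged stool. The seat is a 352×274×37 mm slab whose top surface is at z = 433 mm; four round legs, each 26 mm in diameter, run from the floor (z = 0) to the underside of the seat, each leg's axis is inset half a diameter from the nearest pair of seat edges (so the leg's bounding box is flush with the corner).

C is an open storage box with external size 528×530×175 mm and wall thickness 10 mm (the base is also 10 mm thick). The base covers the whole footprint; the four walls stand on the base, with the y-facing walls full-width and the x-facing walls fitting between their inner faces.

Four stools sit around the table at the −y, +y, −x, +x sides. The open box is on top of the table, centred.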